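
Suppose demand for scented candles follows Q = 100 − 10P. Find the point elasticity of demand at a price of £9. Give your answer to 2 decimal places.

At P = 9, Q = 10.
dQ/dP = −10.
ε = (dQ/dP)(P/Q) = (-10)(9/10).

-9.00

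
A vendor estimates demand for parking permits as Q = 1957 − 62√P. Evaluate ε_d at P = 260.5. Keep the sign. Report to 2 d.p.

At P = 260.5, Q = 956.319.
dQ/dP = −62/(2√P) = -1.921.
ε = (dQ/dP)(P/Q) = (-1.921)(260.5/956.319).

-0.52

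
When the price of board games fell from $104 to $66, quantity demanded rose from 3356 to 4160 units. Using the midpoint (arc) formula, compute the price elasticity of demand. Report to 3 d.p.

-0.479

ΔQ = 4160 − 3356 = 804; ΔP = 66 − 104 = -38.
Midpoints: P̄ = 85.00, Q̄ = 3758.0.
ε = (ΔQ/ΔP)(P̄/Q̄) = (804/-38)(85.00/3758.0).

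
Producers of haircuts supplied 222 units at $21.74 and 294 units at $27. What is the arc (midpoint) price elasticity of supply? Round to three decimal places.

ΔQ = 294 − 222 = 72; ΔP = 27 − 21.74 = 5.26.
Midpoints: P̄ = 24.37, Q̄ = 258.0.
ε_s = (ΔQ/ΔP)(P̄/Q̄) = (72/5.26)(24.37/258.0).

1.293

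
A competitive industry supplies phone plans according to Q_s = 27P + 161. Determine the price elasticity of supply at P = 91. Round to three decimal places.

0.939

At P = 91, Q_s = 2618.
dQ_s/dP = 27.
ε_s = (dQ_s/dP)(P/Q_s) = (27)(91/2618).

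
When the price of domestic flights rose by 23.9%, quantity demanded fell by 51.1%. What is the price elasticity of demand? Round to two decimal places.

ε = %ΔQ / %ΔP = (-51.1)/(23.9) = -2.138.

-2.14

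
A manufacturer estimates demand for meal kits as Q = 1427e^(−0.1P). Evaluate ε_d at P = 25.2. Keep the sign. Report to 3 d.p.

At P = 25.2, Q = 114.816.
dQ/dP = −0.1·1427e^(−0.1P) = −0.1Q = -11.482.
ε = (dQ/dP)(P/Q) = (-11.482)(25.2/114.816).

-2.520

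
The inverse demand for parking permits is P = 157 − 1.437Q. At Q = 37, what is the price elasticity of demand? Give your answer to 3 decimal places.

At Q = 37, P = 157 − 1.437(37) = 103.83.
dP/dQ = −1.437, so dQ/dP = 1/(−1.437) = -0.696.
ε = (dQ/dP)(P/Q) = (-0.696)(103.83/37).

-1.953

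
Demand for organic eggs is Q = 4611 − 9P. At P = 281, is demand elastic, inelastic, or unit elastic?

elastic

Q = 2082, dQ/dP = -9.
ε = (dQ/dP)(P/Q) ≈ -1.215.
|ε| = 1.21 > 1.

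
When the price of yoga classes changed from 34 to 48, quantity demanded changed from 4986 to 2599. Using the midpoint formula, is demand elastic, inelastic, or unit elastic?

elastic

Arc ε ≈ -1.843.
|ε| = 1.84 > 1.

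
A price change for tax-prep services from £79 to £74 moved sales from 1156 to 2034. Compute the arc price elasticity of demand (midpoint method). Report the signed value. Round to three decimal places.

ΔQ = 2034 − 1156 = 878; ΔP = 74 − 79 = -5.
Midpoints: P̄ = 76.50, Q̄ = 1595.0.
ε = (ΔQ/ΔP)(P̄/Q̄) = (878/-5)(76.50/1595.0).

-8.422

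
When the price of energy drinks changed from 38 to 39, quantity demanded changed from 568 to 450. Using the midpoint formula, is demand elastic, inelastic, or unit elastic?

elastic

Arc ε ≈ -8.925.
|ε| = 8.93 > 1.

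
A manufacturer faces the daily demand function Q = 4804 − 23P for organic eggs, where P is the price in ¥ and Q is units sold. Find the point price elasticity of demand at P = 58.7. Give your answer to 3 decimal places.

At P = 58.7, Q = 3453.900.
dQ/dP = −23.
ε = (dQ/dP)(P/Q) = (-23)(58.7/3453.900).
|ε| < 1, so demand is inelastic at this price.

-0.391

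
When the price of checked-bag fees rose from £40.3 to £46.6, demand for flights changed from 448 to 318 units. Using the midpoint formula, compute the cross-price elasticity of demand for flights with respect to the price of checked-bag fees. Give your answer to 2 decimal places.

ΔQ_x = 318 − 448 = -130; ΔP_y = 46.6 − 40.3 = 6.3.
Midpoints: P̄_y = 43.45, Q̄_x = 383.0.
ε_xy = (ΔQ_x/ΔP_y)(P̄_y/Q̄_x) = (-130/6.3)(43.45/383.0).
ε_xy < 0, so the goods are complements.

-2.34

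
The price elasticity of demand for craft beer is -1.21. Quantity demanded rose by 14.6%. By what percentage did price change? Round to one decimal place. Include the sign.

%ΔP ≈ %ΔQ / ε = (14.6%)/(-1.21) = -12.07%.

-12.1%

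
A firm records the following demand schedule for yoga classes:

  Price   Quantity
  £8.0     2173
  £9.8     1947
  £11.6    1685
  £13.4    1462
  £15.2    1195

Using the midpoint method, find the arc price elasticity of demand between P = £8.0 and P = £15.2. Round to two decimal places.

At P = 8.0, Q = 2173; at P = 15.2, Q = 1195.
ΔQ = -978, ΔP = 7.2. Midpoints: P̄ = 11.60, Q̄ = 1684.0.
ε = (ΔQ/ΔP)(P̄/Q̄) = (-978/7.2)(11.60/1684.0).

-0.94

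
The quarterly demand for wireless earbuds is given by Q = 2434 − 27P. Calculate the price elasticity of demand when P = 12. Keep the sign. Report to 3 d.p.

At P = 12, Q = 2110.
dQ/dP = −27.
ε = (dQ/dP)(P/Q) = (-27)(12/2110).

-0.154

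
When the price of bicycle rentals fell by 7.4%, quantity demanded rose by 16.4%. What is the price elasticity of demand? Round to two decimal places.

ε = %ΔQ / %ΔP = (16.4)/(-7.4) = -2.216.

-2.22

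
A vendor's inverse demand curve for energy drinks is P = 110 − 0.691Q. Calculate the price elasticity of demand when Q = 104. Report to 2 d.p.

At Q = 104, P = 110 − 0.691(104) = 38.14.
dP/dQ = −0.691, so dQ/dP = 1/(−0.691) = -1.447.
ε = (dQ/dP)(P/Q) = (-1.447)(38.14/104).

-0.53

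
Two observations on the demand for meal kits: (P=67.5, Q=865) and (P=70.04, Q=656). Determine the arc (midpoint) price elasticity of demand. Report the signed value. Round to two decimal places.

ΔQ = 656 − 865 = -209; ΔP = 70.04 − 67.5 = 2.54.
Midpoints: P̄ = 68.77, Q̄ = 760.5.
ε = (ΔQ/ΔP)(P̄/Q̄) = (-209/2.54)(68.77/760.5).

-7.44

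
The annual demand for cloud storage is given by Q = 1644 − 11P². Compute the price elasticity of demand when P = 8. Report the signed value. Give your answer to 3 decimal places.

-1.498

At P = 8, Q = 940.
dQ/dP = −22P = -176.
ε = (dQ/dP)(P/Q) = (-176)(8/940).
|ε| > 1, so demand is elastic at this price.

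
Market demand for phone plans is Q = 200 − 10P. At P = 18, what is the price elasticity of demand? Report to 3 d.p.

At P = 18, Q = 20.
dQ/dP = −10.
ε = (dQ/dP)(P/Q) = (-10)(18/20).

-9.000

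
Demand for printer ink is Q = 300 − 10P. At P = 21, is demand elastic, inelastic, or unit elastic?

Q = 90, dQ/dP = -10.
ε = (dQ/dP)(P/Q) ≈ -2.333.
|ε| = 2.33 > 1.

elastic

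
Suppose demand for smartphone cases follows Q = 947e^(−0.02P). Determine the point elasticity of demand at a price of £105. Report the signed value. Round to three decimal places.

-2.100

At P = 105, Q = 115.966.
dQ/dP = −0.02·947e^(−0.02P) = −0.02Q = -2.319.
ε = (dQ/dP)(P/Q) = (-2.319)(105/115.966).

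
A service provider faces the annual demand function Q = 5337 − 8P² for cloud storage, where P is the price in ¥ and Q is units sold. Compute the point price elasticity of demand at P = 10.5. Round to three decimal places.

At P = 10.5, Q = 4455.
dQ/dP = −16P = -168.
ε = (dQ/dP)(P/Q) = (-168)(10.5/4455).

-0.396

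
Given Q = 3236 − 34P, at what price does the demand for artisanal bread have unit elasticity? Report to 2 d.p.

47.59

For linear demand Q = a − bP, ε = −bP/(a − bP). |ε| = 1 when bP = a − bP, i.e. P = a/(2b).
P = 3236/(2·34) = 3236/68 = 47.5882.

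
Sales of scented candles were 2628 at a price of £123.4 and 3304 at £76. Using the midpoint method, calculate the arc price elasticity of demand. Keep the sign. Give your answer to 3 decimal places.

-0.479

ΔQ = 3304 − 2628 = 676; ΔP = 76 − 123.4 = -47.4.
Midpoints: P̄ = 99.70, Q̄ = 2966.0.
ε = (ΔQ/ΔP)(P̄/Q̄) = (676/-47.4)(99.70/2966.0).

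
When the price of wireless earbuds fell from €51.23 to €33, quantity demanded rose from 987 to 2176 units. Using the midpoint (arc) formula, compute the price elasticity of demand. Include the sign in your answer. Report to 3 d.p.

-1.737

ΔQ = 2176 − 987 = 1189; ΔP = 33 − 51.23 = -18.23.
Midpoints: P̄ = 42.11, Q̄ = 1581.5.
ε = (ΔQ/ΔP)(P̄/Q̄) = (1189/-18.23)(42.11/1581.5).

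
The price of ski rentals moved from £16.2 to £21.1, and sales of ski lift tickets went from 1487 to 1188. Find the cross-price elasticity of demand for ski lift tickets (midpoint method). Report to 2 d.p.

-0.85

ΔQ_x = 1188 − 1487 = -299; ΔP_y = 21.1 − 16.2 = 4.9.
Midpoints: P̄_y = 18.65, Q̄_x = 1337.5.
ε_xy = (ΔQ_x/ΔP_y)(P̄_y/Q̄_x) = (-299/4.9)(18.65/1337.5).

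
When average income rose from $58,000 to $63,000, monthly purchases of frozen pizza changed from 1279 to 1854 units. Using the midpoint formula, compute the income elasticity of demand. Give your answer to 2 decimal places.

4.44

ΔQ = 575, ΔI = 5000. Midpoints: Ī = 60,500, Q̄ = 1566.5.
ε_I = (ΔQ/ΔI)(Ī/Q̄) = (575/5000)(60500/1566.5).
ε_I > 0, so the good is normal.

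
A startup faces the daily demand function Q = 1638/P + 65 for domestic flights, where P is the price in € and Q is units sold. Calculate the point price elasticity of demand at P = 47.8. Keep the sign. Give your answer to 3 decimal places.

At P = 47.8, Q = 99.268.
dQ/dP = −1638/P² = -0.717.
ε = (dQ/dP)(P/Q) = (-0.717)(47.8/99.268).

-0.345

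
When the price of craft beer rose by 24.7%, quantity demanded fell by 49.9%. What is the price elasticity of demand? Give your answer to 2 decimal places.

-2.02

ε = %ΔQ / %ΔP = (-49.9)/(24.7) = -2.020.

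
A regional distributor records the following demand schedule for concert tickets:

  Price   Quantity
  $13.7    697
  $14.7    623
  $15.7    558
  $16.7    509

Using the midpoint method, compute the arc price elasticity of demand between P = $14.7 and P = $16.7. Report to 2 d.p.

-1.58

At P = 14.7, Q = 623; at P = 16.7, Q = 509.
ΔQ = -114, ΔP = 2.0. Midpoints: P̄ = 15.70, Q̄ = 566.0.
ε = (ΔQ/ΔP)(P̄/Q̄) = (-114/2.0)(15.70/566.0).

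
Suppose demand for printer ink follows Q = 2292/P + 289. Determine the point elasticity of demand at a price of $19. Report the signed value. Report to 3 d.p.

-0.294

At P = 19, Q = 409.632.
dQ/dP = −2292/P² = -6.349.
ε = (dQ/dP)(P/Q) = (-6.349)(19/409.632).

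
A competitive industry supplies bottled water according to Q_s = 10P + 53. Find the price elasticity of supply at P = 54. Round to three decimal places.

At P = 54, Q_s = 593.
dQ_s/dP = 10.
ε_s = (dQ_s/dP)(P/Q_s) = (10)(54/593).

0.911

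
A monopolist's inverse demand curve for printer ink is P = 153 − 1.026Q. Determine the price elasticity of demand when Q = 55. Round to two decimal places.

At Q = 55, P = 153 − 1.026(55) = 96.57.
dP/dQ = −1.026, so dQ/dP = 1/(−1.026) = -0.975.
ε = (dQ/dP)(P/Q) = (-0.975)(96.57/55).

-1.71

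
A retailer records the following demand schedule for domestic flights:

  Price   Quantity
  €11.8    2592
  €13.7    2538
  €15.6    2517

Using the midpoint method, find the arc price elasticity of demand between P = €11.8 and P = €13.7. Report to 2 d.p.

-0.14

At P = 11.8, Q = 2592; at P = 13.7, Q = 2538.
ΔQ = -54, ΔP = 1.9. Midpoints: P̄ = 12.75, Q̄ = 2565.0.
ε = (ΔQ/ΔP)(P̄/Q̄) = (-54/1.9)(12.75/2565.0).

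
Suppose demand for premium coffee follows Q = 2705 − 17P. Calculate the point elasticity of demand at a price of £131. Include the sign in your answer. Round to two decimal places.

At P = 131, Q = 478.
dQ/dP = −17.
ε = (dQ/dP)(P/Q) = (-17)(131/478).

-4.66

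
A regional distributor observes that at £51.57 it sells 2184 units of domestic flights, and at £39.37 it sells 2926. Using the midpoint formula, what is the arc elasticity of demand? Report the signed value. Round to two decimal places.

ΔQ = 2926 − 2184 = 742; ΔP = 39.37 − 51.57 = -12.2.
Midpoints: P̄ = 45.47, Q̄ = 2555.0.
ε = (ΔQ/ΔP)(P̄/Q̄) = (742/-12.2)(45.47/2555.0).

-1.08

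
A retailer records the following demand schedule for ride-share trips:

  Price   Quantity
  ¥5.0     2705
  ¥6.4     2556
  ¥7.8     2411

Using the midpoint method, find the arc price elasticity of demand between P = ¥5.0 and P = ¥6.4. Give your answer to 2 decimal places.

At P = 5.0, Q = 2705; at P = 6.4, Q = 2556.
ΔQ = -149, ΔP = 1.4. Midpoints: P̄ = 5.70, Q̄ = 2630.5.
ε = (ΔQ/ΔP)(P̄/Q̄) = (-149/1.4)(5.70/2630.5).

-0.23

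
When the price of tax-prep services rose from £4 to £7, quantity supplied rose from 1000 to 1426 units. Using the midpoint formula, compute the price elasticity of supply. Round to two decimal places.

0.64

ΔQ = 1426 − 1000 = 426; ΔP = 7 − 4 = 3.
Midpoints: P̄ = 5.50, Q̄ = 1213.0.
ε_s = (ΔQ/ΔP)(P̄/Q̄) = (426/3)(5.50/1213.0).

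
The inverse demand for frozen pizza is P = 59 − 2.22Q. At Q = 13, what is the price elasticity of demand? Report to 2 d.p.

At Q = 13, P = 59 − 2.22(13) = 30.14.
dP/dQ = −2.22, so dQ/dP = 1/(−2.22) = -0.450.
ε = (dQ/dP)(P/Q) = (-0.450)(30.14/13).

-1.04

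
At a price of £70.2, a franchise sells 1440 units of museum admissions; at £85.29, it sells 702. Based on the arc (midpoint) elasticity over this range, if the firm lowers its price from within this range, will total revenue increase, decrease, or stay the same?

Arc ε = (-738/15.09)(77.75/1071.0) ≈ -3.550.
|ε| = 3.55 > 1, so demand is elastic. A price cut therefore raises total revenue.

increase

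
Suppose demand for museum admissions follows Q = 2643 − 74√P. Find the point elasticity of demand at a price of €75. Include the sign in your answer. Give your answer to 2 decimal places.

-0.16

At P = 75, Q = 2002.141.
dQ/dP = −74/(2√P) = -4.272.
ε = (dQ/dP)(P/Q) = (-4.272)(75/2002.141).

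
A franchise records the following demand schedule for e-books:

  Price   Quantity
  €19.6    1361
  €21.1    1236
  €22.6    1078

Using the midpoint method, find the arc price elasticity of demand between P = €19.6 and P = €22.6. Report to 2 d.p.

At P = 19.6, Q = 1361; at P = 22.6, Q = 1078.
ΔQ = -283, ΔP = 3.0. Midpoints: P̄ = 21.10, Q̄ = 1219.5.
ε = (ΔQ/ΔP)(P̄/Q̄) = (-283/3.0)(21.10/1219.5).

-1.63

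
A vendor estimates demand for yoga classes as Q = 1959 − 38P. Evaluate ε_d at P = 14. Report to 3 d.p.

At P = 14, Q = 1427.
dQ/dP = −38.
ε = (dQ/dP)(P/Q) = (-38)(14/1427).
|ε| < 1, so demand is inelastic at this price.

-0.373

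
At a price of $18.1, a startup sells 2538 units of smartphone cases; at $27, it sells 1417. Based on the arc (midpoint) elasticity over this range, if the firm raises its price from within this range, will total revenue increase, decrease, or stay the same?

decrease

Arc ε = (-1121/8.9)(22.55/1977.5) ≈ -1.436.
|ε| = 1.44 > 1, so demand is elastic. A price rise therefore reduces total revenue.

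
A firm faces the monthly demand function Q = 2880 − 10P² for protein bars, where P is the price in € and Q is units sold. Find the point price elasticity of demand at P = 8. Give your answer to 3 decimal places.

-0.571

At P = 8, Q = 2240.
dQ/dP = −20P = -160.
ε = (dQ/dP)(P/Q) = (-160)(8/2240).
|ε| < 1, so demand is inelastic at this price.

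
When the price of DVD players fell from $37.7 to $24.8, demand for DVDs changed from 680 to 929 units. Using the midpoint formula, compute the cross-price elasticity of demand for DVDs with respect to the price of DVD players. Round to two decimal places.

-0.75

ΔQ_x = 929 − 680 = 249; ΔP_y = 24.8 − 37.7 = -12.9.
Midpoints: P̄_y = 31.25, Q̄_x = 804.5.
ε_xy = (ΔQ_x/ΔP_y)(P̄_y/Q̄_x) = (249/-12.9)(31.25/804.5).
ε_xy < 0, so the goods are complements.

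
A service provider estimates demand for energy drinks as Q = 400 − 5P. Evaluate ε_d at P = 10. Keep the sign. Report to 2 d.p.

At P = 10, Q = 350.
dQ/dP = −5.
ε = (dQ/dP)(P/Q) = (-5)(10/350).

-0.14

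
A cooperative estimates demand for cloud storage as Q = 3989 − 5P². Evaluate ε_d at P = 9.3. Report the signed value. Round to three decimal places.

At P = 9.3, Q = 3556.550.
dQ/dP = −10P = -93.
ε = (dQ/dP)(P/Q) = (-93)(9.3/3556.550).

-0.243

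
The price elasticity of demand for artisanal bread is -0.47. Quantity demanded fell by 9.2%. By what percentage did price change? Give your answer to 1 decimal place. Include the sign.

19.6%

%ΔP ≈ %ΔQ / ε = (-9.2%)/(-0.47) = 19.57%.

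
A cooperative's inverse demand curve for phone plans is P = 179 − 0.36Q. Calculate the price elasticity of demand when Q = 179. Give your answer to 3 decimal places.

-1.778

At Q = 179, P = 179 − 0.36(179) = 114.56.
dP/dQ = −0.36, so dQ/dP = 1/(−0.36) = -2.778.
ε = (dQ/dP)(P/Q) = (-2.778)(114.56/179).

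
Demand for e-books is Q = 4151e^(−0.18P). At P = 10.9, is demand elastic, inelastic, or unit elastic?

elastic

Q = 583.535, dQ/dP = -105.036.
ε = (dQ/dP)(P/Q) ≈ -1.962.
|ε| = 1.96 > 1.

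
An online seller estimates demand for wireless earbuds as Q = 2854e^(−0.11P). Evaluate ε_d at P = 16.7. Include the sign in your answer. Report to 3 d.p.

-1.837

At P = 16.7, Q = 454.627.
dQ/dP = −0.11·2854e^(−0.11P) = −0.11Q = -50.009.
ε = (dQ/dP)(P/Q) = (-50.009)(16.7/454.627).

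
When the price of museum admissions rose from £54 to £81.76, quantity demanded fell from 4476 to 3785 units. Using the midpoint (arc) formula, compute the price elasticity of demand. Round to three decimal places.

-0.409

ΔQ = 3785 − 4476 = -691; ΔP = 81.76 − 54 = 27.76.
Midpoints: P̄ = 67.88, Q̄ = 4130.5.
ε = (ΔQ/ΔP)(P̄/Q̄) = (-691/27.76)(67.88/4130.5).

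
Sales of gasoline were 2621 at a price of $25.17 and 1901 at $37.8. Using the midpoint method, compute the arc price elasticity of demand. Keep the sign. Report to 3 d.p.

-0.794

ΔQ = 1901 − 2621 = -720; ΔP = 37.8 − 25.17 = 12.63.
Midpoints: P̄ = 31.48, Q̄ = 2261.0.
ε = (ΔQ/ΔP)(P̄/Q̄) = (-720/12.63)(31.48/2261.0).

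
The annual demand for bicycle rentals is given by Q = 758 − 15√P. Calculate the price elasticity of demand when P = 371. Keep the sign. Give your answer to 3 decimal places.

-0.308

At P = 371, Q = 469.080.
dQ/dP = −15/(2√P) = -0.389.
ε = (dQ/dP)(P/Q) = (-0.389)(371/469.080).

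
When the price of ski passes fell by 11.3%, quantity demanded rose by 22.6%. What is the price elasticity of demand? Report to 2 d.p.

-2.00

ε = %ΔQ / %ΔP = (22.6)/(-11.3) = -2.000.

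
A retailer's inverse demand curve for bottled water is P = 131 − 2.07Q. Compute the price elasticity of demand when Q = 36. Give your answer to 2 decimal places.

At Q = 36, P = 131 − 2.07(36) = 56.48.
dP/dQ = −2.07, so dQ/dP = 1/(−2.07) = -0.483.
ε = (dQ/dP)(P/Q) = (-0.483)(56.48/36).

-0.76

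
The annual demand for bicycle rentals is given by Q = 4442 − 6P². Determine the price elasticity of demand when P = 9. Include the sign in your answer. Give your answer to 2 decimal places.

-0.25

At P = 9, Q = 3956.
dQ/dP = −12P = -108.
ε = (dQ/dP)(P/Q) = (-108)(9/3956).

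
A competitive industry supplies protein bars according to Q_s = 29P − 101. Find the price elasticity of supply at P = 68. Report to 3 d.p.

1.054

At P = 68, Q_s = 1871.
dQ_s/dP = 29.
ε_s = (dQ_s/dP)(P/Q_s) = (29)(68/1871).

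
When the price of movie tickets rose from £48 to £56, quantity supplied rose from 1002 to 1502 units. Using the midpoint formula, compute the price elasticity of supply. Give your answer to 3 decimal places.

2.596

ΔQ = 1502 − 1002 = 500; ΔP = 56 − 48 = 8.
Midpoints: P̄ = 52.00, Q̄ = 1252.0.
ε_s = (ΔQ/ΔP)(P̄/Q̄) = (500/8)(52.00/1252.0).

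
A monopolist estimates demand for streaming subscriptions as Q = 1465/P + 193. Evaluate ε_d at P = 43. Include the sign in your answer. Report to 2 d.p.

-0.15

At P = 43, Q = 227.070.
dQ/dP = −1465/P² = -0.792.
ε = (dQ/dP)(P/Q) = (-0.792)(43/227.070).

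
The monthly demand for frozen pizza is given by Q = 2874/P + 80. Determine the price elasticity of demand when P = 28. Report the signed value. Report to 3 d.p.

-0.562

At P = 28, Q = 182.643.
dQ/dP = −2874/P² = -3.666.
ε = (dQ/dP)(P/Q) = (-3.666)(28/182.643).
|ε| < 1, so demand is inelastic at this price.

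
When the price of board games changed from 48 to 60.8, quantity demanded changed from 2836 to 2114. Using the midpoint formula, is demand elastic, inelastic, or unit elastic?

elastic

Arc ε ≈ -1.240.
|ε| = 1.24 > 1.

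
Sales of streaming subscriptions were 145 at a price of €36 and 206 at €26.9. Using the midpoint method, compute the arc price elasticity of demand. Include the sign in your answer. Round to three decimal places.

ΔQ = 206 − 145 = 61; ΔP = 26.9 − 36 = -9.1.
Midpoints: P̄ = 31.45, Q̄ = 175.5.
ε = (ΔQ/ΔP)(P̄/Q̄) = (61/-9.1)(31.45/175.5).

-1.201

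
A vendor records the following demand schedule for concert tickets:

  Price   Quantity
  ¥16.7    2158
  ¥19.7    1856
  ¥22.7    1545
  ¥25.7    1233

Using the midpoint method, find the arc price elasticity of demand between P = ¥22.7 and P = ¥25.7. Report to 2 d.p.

At P = 22.7, Q = 1545; at P = 25.7, Q = 1233.
ΔQ = -312, ΔP = 3.0. Midpoints: P̄ = 24.20, Q̄ = 1389.0.
ε = (ΔQ/ΔP)(P̄/Q̄) = (-312/3.0)(24.20/1389.0).

-1.81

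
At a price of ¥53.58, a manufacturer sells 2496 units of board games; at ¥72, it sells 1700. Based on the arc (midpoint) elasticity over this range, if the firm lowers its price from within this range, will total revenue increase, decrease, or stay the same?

increase

Arc ε = (-796/18.42)(62.79/2098.0) ≈ -1.293.
|ε| = 1.29 > 1, so demand is elastic. A price cut therefore raises total revenue.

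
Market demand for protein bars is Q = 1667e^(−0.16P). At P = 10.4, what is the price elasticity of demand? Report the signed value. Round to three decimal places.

-1.664

At P = 10.4, Q = 315.696.
dQ/dP = −0.16·1667e^(−0.16P) = −0.16Q = -50.511.
ε = (dQ/dP)(P/Q) = (-50.511)(10.4/315.696).
|ε| > 1, so demand is elastic at this price.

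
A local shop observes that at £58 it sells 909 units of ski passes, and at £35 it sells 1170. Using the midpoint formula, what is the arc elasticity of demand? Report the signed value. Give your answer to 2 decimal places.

ΔQ = 1170 − 909 = 261; ΔP = 35 − 58 = -23.
Midpoints: P̄ = 46.50, Q̄ = 1039.5.
ε = (ΔQ/ΔP)(P̄/Q̄) = (261/-23)(46.50/1039.5).

-0.51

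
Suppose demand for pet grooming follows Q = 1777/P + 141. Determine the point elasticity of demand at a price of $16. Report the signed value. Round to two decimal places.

At P = 16, Q = 252.062.
dQ/dP = −1777/P² = -6.941.
ε = (dQ/dP)(P/Q) = (-6.941)(16/252.062).
|ε| < 1, so demand is inelastic at this price.

-0.44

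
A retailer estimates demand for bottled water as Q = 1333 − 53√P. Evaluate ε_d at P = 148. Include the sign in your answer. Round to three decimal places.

At P = 148, Q = 688.227.
dQ/dP = −53/(2√P) = -2.178.
ε = (dQ/dP)(P/Q) = (-2.178)(148/688.227).
|ε| < 1, so demand is inelastic at this price.

-0.468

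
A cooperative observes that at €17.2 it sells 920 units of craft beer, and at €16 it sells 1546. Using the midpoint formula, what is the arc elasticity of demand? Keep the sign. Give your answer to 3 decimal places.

ΔQ = 1546 − 920 = 626; ΔP = 16 − 17.2 = -1.2.
Midpoints: P̄ = 16.60, Q̄ = 1233.0.
ε = (ΔQ/ΔP)(P̄/Q̄) = (626/-1.2)(16.60/1233.0).

-7.023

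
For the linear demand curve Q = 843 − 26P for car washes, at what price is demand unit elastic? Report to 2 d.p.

For linear demand Q = a − bP, ε = −bP/(a − bP). |ε| = 1 when bP = a − bP, i.e. P = a/(2b).
P = 843/(2·26) = 843/52 = 16.2115.

16.21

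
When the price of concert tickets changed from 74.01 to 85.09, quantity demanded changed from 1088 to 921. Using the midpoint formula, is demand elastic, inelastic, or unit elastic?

Arc ε ≈ -1.194.
|ε| = 1.19 > 1.

elastic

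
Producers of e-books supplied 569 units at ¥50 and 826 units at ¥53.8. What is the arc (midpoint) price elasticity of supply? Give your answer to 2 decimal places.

5.03

ΔQ = 826 − 569 = 257; ΔP = 53.8 − 50 = 3.8.
Midpoints: P̄ = 51.90, Q̄ = 697.5.
ε_s = (ΔQ/ΔP)(P̄/Q̄) = (257/3.8)(51.90/697.5).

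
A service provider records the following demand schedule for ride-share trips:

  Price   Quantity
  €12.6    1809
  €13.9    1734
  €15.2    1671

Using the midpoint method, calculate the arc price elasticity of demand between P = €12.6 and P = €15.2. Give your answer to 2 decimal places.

-0.42

At P = 12.6, Q = 1809; at P = 15.2, Q = 1671.
ΔQ = -138, ΔP = 2.6. Midpoints: P̄ = 13.90, Q̄ = 1740.0.
ε = (ΔQ/ΔP)(P̄/Q̄) = (-138/2.6)(13.90/1740.0).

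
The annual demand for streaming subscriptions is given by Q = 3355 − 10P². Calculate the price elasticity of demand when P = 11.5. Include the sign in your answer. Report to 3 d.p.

-1.301

At P = 11.5, Q = 2032.500.
dQ/dP = −20P = -230.
ε = (dQ/dP)(P/Q) = (-230)(11.5/2032.500).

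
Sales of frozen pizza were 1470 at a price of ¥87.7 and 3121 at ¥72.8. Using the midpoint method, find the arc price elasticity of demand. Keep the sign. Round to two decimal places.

-3.87

ΔQ = 3121 − 1470 = 1651; ΔP = 72.8 − 87.7 = -14.9.
Midpoints: P̄ = 80.25, Q̄ = 2295.5.
ε = (ΔQ/ΔP)(P̄/Q̄) = (1651/-14.9)(80.25/2295.5).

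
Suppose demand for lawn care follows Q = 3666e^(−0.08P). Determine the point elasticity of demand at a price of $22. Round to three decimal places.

At P = 22, Q = 630.716.
dQ/dP = −0.08·3666e^(−0.08P) = −0.08Q = -50.457.
ε = (dQ/dP)(P/Q) = (-50.457)(22/630.716).

-1.760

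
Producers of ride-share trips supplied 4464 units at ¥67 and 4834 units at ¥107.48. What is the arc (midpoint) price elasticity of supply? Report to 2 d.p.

ΔQ = 4834 − 4464 = 370; ΔP = 107.48 − 67 = 40.48.
Midpoints: P̄ = 87.24, Q̄ = 4649.0.
ε_s = (ΔQ/ΔP)(P̄/Q̄) = (370/40.48)(87.24/4649.0).

0.17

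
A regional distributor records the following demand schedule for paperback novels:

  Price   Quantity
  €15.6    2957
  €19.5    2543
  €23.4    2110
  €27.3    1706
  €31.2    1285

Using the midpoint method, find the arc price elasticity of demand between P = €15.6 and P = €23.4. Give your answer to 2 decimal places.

-0.84

At P = 15.6, Q = 2957; at P = 23.4, Q = 2110.
ΔQ = -847, ΔP = 7.8. Midpoints: P̄ = 19.50, Q̄ = 2533.5.
ε = (ΔQ/ΔP)(P̄/Q̄) = (-847/7.8)(19.50/2533.5).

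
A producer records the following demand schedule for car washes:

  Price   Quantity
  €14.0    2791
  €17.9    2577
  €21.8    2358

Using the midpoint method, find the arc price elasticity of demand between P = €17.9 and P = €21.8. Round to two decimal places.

At P = 17.9, Q = 2577; at P = 21.8, Q = 2358.
ΔQ = -219, ΔP = 3.9. Midpoints: P̄ = 19.85, Q̄ = 2467.5.
ε = (ΔQ/ΔP)(P̄/Q̄) = (-219/3.9)(19.85/2467.5).

-0.45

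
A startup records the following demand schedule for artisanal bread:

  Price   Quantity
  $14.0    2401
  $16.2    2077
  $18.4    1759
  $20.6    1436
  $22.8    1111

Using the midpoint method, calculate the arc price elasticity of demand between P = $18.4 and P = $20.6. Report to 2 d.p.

-1.79

At P = 18.4, Q = 1759; at P = 20.6, Q = 1436.
ΔQ = -323, ΔP = 2.2. Midpoints: P̄ = 19.50, Q̄ = 1597.5.
ε = (ΔQ/ΔP)(P̄/Q̄) = (-323/2.2)(19.50/1597.5).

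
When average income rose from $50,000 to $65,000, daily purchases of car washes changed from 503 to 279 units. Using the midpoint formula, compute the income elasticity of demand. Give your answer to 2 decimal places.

-2.20

ΔQ = -224, ΔI = 15000. Midpoints: Ī = 57,500, Q̄ = 391.0.
ε_I = (ΔQ/ΔI)(Ī/Q̄) = (-224/15000)(57500/391.0).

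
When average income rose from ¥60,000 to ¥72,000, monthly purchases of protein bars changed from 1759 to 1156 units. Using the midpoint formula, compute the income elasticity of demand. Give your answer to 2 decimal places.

-2.28

ΔQ = -603, ΔI = 12000. Midpoints: Ī = 66,000, Q̄ = 1457.5.
ε_I = (ΔQ/ΔI)(Ī/Q̄) = (-603/12000)(66000/1457.5).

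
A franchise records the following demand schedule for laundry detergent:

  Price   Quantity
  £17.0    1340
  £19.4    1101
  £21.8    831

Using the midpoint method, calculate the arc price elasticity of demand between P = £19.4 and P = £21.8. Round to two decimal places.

At P = 19.4, Q = 1101; at P = 21.8, Q = 831.
ΔQ = -270, ΔP = 2.4. Midpoints: P̄ = 20.60, Q̄ = 966.0.
ε = (ΔQ/ΔP)(P̄/Q̄) = (-270/2.4)(20.60/966.0).

-2.40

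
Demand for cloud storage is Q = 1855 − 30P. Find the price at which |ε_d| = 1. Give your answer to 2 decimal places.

30.92

For linear demand Q = a − bP, ε = −bP/(a − bP). |ε| = 1 when bP = a − bP, i.e. P = a/(2b).
P = 1855/(2·30) = 1855/60 = 30.9167.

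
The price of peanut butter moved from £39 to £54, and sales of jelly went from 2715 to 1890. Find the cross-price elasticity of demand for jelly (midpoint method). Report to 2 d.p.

-1.11

ΔQ_x = 1890 − 2715 = -825; ΔP_y = 54 − 39 = 15.
Midpoints: P̄_y = 46.50, Q̄_x = 2302.5.
ε_xy = (ΔQ_x/ΔP_y)(P̄_y/Q̄_x) = (-825/15)(46.50/2302.5).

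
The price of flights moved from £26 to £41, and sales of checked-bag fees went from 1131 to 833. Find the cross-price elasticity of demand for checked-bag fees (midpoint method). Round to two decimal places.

ΔQ_x = 833 − 1131 = -298; ΔP_y = 41 − 26 = 15.
Midpoints: P̄_y = 33.50, Q̄_x = 982.0.
ε_xy = (ΔQ_x/ΔP_y)(P̄_y/Q̄_x) = (-298/15)(33.50/982.0).

-0.68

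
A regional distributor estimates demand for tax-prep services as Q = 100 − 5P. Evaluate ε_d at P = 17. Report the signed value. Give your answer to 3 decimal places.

-5.667

At P = 17, Q = 15.
dQ/dP = −5.
ε = (dQ/dP)(P/Q) = (-5)(17/15).
|ε| > 1, so demand is elastic at this price.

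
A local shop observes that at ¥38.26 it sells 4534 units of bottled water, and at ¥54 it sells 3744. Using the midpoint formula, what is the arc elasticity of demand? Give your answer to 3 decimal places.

-0.559

ΔQ = 3744 − 4534 = -790; ΔP = 54 − 38.26 = 15.74.
Midpoints: P̄ = 46.13, Q̄ = 4139.0.
ε = (ΔQ/ΔP)(P̄/Q̄) = (-790/15.74)(46.13/4139.0).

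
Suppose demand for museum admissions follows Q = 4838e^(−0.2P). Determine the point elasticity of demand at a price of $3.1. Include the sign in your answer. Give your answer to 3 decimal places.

At P = 3.1, Q = 2602.575.
dQ/dP = −0.2·4838e^(−0.2P) = −0.2Q = -520.515.
ε = (dQ/dP)(P/Q) = (-520.515)(3.1/2602.575).
|ε| < 1, so demand is inelastic at this price.

-0.620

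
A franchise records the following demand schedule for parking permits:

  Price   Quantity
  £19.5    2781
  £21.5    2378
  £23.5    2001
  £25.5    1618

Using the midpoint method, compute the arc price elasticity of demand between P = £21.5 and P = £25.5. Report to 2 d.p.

-2.23

At P = 21.5, Q = 2378; at P = 25.5, Q = 1618.
ΔQ = -760, ΔP = 4.0. Midpoints: P̄ = 23.50, Q̄ = 1998.0.
ε = (ΔQ/ΔP)(P̄/Q̄) = (-760/4.0)(23.50/1998.0).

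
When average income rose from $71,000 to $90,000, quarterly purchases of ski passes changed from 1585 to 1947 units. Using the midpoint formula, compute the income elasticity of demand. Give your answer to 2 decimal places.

0.87

ΔQ = 362, ΔI = 19000. Midpoints: Ī = 80,500, Q̄ = 1766.0.
ε_I = (ΔQ/ΔI)(Ī/Q̄) = (362/19000)(80500/1766.0).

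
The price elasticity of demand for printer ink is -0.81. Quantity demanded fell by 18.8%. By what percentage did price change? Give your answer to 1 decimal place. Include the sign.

23.2%

%ΔP ≈ %ΔQ / ε = (-18.8%)/(-0.81) = 23.21%.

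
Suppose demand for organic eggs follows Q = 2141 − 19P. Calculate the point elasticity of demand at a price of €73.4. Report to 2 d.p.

At P = 73.4, Q = 746.400.
dQ/dP = −19.
ε = (dQ/dP)(P/Q) = (-19)(73.4/746.400).

-1.87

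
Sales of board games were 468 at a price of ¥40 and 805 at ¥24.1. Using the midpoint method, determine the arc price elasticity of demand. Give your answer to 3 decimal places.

ΔQ = 805 − 468 = 337; ΔP = 24.1 − 40 = -15.9.
Midpoints: P̄ = 32.05, Q̄ = 636.5.
ε = (ΔQ/ΔP)(P̄/Q̄) = (337/-15.9)(32.05/636.5).

-1.067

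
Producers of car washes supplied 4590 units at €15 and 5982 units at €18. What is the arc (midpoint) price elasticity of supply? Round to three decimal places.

ΔQ = 5982 − 4590 = 1392; ΔP = 18 − 15 = 3.
Midpoints: P̄ = 16.50, Q̄ = 5286.0.
ε_s = (ΔQ/ΔP)(P̄/Q̄) = (1392/3)(16.50/5286.0).

1.448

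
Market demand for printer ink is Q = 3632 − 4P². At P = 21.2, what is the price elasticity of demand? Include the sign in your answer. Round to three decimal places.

-1.960

At P = 21.2, Q = 1834.240.
dQ/dP = −8P = -169.600.
ε = (dQ/dP)(P/Q) = (-169.600)(21.2/1834.240).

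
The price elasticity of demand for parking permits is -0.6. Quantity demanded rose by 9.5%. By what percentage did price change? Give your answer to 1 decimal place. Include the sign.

%ΔP ≈ %ΔQ / ε = (9.5%)/(-0.6) = -15.83%.

-15.8%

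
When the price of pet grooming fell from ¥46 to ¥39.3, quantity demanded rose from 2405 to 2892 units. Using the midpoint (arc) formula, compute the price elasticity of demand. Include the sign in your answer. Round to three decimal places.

-1.171

ΔQ = 2892 − 2405 = 487; ΔP = 39.3 − 46 = -6.7.
Midpoints: P̄ = 42.65, Q̄ = 2648.5.
ε = (ΔQ/ΔP)(P̄/Q̄) = (487/-6.7)(42.65/2648.5).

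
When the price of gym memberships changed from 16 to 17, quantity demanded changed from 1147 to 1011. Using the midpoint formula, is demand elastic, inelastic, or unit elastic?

Arc ε ≈ -2.080.
|ε| = 2.08 > 1.

elastic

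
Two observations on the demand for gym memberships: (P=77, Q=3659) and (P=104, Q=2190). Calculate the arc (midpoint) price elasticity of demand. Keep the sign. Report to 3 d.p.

-1.684

ΔQ = 2190 − 3659 = -1469; ΔP = 104 − 77 = 27.
Midpoints: P̄ = 90.50, Q̄ = 2924.5.
ε = (ΔQ/ΔP)(P̄/Q̄) = (-1469/27)(90.50/2924.5).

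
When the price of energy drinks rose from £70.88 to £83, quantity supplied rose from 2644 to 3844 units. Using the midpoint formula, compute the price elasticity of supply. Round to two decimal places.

ΔQ = 3844 − 2644 = 1200; ΔP = 83 − 70.88 = 12.12.
Midpoints: P̄ = 76.94, Q̄ = 3244.0.
ε_s = (ΔQ/ΔP)(P̄/Q̄) = (1200/12.12)(76.94/3244.0).

2.35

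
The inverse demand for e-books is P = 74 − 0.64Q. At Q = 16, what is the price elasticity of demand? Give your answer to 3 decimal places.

At Q = 16, P = 74 − 0.64(16) = 63.76.
dP/dQ = −0.64, so dQ/dP = 1/(−0.64) = -1.562.
ε = (dQ/dP)(P/Q) = (-1.562)(63.76/16).

-6.227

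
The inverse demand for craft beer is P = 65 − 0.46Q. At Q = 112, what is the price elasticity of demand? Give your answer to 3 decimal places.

At Q = 112, P = 65 − 0.46(112) = 13.48.
dP/dQ = −0.46, so dQ/dP = 1/(−0.46) = -2.174.
ε = (dQ/dP)(P/Q) = (-2.174)(13.48/112).

-0.262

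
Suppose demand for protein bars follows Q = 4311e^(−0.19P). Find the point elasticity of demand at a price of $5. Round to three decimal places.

-0.950

At P = 5, Q = 1667.241.
dQ/dP = −0.19·4311e^(−0.19P) = −0.19Q = -316.776.
ε = (dQ/dP)(P/Q) = (-316.776)(5/1667.241).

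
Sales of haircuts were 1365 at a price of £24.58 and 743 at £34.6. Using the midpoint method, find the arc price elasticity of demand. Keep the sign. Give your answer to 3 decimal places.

ΔQ = 743 − 1365 = -622; ΔP = 34.6 − 24.58 = 10.02.
Midpoints: P̄ = 29.59, Q̄ = 1054.0.
ε = (ΔQ/ΔP)(P̄/Q̄) = (-622/10.02)(29.59/1054.0).

-1.743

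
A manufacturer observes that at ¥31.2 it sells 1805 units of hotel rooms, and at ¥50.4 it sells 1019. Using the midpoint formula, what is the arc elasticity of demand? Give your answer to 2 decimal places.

ΔQ = 1019 − 1805 = -786; ΔP = 50.4 − 31.2 = 19.2.
Midpoints: P̄ = 40.80, Q̄ = 1412.0.
ε = (ΔQ/ΔP)(P̄/Q̄) = (-786/19.2)(40.80/1412.0).

-1.18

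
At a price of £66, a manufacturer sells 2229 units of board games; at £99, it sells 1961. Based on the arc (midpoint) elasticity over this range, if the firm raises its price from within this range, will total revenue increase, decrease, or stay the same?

increase

Arc ε = (-268/33)(82.50/2095.0) ≈ -0.320.
|ε| = 0.32 < 1, so demand is inelastic. A price rise therefore raises total revenue.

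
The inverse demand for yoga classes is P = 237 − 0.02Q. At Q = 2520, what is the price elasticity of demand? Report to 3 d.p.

-3.702

At Q = 2520, P = 237 − 0.02(2520) = 186.60.
dP/dQ = −0.02, so dQ/dP = 1/(−0.02) = -50.000.
ε = (dQ/dP)(P/Q) = (-50.000)(186.60/2520).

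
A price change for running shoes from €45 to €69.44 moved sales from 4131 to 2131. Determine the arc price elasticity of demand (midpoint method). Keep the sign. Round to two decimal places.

ΔQ = 2131 − 4131 = -2000; ΔP = 69.44 − 45 = 24.44.
Midpoints: P̄ = 57.22, Q̄ = 3131.0.
ε = (ΔQ/ΔP)(P̄/Q̄) = (-2000/24.44)(57.22/3131.0).

-1.50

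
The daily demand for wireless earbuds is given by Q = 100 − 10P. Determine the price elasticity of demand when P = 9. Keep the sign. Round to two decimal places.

At P = 9, Q = 10.
dQ/dP = −10.
ε = (dQ/dP)(P/Q) = (-10)(9/10).

-9.00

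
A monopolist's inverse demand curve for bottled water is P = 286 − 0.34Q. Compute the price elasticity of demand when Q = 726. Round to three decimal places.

At Q = 726, P = 286 − 0.34(726) = 39.16.
dP/dQ = −0.34, so dQ/dP = 1/(−0.34) = -2.941.
ε = (dQ/dP)(P/Q) = (-2.941)(39.16/726).

-0.159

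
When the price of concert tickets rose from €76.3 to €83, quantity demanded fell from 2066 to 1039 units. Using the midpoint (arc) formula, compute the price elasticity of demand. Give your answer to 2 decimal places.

-7.86

ΔQ = 1039 − 2066 = -1027; ΔP = 83 − 76.3 = 6.7.
Midpoints: P̄ = 79.65, Q̄ = 1552.5.
ε = (ΔQ/ΔP)(P̄/Q̄) = (-1027/6.7)(79.65/1552.5).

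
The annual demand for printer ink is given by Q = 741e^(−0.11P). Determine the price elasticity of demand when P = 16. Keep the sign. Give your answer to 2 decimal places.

-1.76

At P = 16, Q = 127.485.
dQ/dP = −0.11·741e^(−0.11P) = −0.11Q = -14.023.
ε = (dQ/dP)(P/Q) = (-14.023)(16/127.485).
|ε| > 1, so demand is elastic at this price.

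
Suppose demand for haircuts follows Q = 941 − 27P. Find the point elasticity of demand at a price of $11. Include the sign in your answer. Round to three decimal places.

At P = 11, Q = 644.
dQ/dP = −27.
ε = (dQ/dP)(P/Q) = (-27)(11/644).
|ε| < 1, so demand is inelastic at this price.

-0.461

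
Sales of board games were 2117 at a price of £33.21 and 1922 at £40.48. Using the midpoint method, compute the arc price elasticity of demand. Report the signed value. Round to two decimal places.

ΔQ = 1922 − 2117 = -195; ΔP = 40.48 − 33.21 = 7.27.
Midpoints: P̄ = 36.84, Q̄ = 2019.5.
ε = (ΔQ/ΔP)(P̄/Q̄) = (-195/7.27)(36.84/2019.5).

-0.49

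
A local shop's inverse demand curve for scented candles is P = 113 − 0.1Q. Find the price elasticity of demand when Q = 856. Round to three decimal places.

-0.320

At Q = 856, P = 113 − 0.1(856) = 27.40.
dP/dQ = −0.1, so dQ/dP = 1/(−0.1) = -10.000.
ε = (dQ/dP)(P/Q) = (-10.000)(27.40/856).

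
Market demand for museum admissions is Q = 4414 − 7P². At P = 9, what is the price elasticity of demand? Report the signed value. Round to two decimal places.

At P = 9, Q = 3847.
dQ/dP = −14P = -126.
ε = (dQ/dP)(P/Q) = (-126)(9/3847).
|ε| < 1, so demand is inelastic at this price.

-0.29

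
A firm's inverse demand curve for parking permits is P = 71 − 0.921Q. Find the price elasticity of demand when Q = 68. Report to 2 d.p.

-0.13

At Q = 68, P = 71 − 0.921(68) = 8.37.
dP/dQ = −0.921, so dQ/dP = 1/(−0.921) = -1.086.
ε = (dQ/dP)(P/Q) = (-1.086)(8.37/68).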